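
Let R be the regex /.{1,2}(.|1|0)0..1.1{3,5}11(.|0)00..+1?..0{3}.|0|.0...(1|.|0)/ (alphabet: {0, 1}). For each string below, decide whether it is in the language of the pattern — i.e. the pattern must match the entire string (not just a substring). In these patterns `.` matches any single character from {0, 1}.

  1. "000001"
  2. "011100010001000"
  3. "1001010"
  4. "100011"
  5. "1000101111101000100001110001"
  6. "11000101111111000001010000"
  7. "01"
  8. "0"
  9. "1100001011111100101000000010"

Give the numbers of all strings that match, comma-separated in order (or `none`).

1. "000001" → match
2 → no match
3. "1001010" → no match
4. "100011" → match
5 → no match
6 → match
7. "01" → no match
8. "0" → match
9 → no match

1, 4, 6, 8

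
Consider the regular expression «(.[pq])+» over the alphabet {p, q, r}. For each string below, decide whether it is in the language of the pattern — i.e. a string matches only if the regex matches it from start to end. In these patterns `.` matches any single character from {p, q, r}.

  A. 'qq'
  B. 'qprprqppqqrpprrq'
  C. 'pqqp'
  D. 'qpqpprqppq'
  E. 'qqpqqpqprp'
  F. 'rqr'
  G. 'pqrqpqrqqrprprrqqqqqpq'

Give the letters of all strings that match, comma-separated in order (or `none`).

A, C, E

A → match
B → no match
C → match
D → no match
E → match
F → no match
G → no match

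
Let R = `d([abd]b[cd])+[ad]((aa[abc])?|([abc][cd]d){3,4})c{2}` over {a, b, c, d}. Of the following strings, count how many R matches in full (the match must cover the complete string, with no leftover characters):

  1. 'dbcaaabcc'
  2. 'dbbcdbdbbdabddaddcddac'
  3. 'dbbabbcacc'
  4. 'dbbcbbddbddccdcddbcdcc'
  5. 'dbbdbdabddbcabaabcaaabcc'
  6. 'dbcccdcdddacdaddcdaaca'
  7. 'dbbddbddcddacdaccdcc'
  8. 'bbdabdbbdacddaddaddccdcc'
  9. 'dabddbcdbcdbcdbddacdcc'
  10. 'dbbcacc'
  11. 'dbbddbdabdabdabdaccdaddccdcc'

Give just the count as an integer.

4

1 → no match
2 → no match
3 → no match
4 → match
5 → no match
6 → no match — must end with 'c'
7 → no match
8 → no match — must start with 'd'
9 → match
10 → match
11 → match
Total matched: 4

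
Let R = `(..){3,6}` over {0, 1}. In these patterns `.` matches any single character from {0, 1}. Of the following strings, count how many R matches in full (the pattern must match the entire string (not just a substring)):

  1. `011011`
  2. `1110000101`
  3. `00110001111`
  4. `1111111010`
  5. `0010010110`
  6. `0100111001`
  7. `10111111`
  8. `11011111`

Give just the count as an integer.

7

1. `011011` → match
2. `1110000101` → match
3. `00110001111` → no match
4. `1111111010` → match
5. `0010010110` → match
6. `0100111001` → match
7. `10111111` → match
8. `11011111` → match
Total matched: 7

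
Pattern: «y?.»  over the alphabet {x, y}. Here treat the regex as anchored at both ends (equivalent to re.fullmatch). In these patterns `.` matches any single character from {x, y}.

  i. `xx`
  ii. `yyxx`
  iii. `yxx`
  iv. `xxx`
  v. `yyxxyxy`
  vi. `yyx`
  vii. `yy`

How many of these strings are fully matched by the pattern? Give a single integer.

i → no match
ii → no match
iii → no match
iv → no match
v → no match
vi → no match
vii → match
Total matched: 1

1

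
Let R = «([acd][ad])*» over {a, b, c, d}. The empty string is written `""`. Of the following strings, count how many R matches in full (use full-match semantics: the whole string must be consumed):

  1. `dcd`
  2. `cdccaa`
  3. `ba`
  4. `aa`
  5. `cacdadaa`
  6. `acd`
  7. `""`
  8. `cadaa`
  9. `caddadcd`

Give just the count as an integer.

1 → no match
2 → no match
3 → no match
4 → match
5 → match
6 → no match
7 → match
8 → no match
9 → match
Total matched: 4

4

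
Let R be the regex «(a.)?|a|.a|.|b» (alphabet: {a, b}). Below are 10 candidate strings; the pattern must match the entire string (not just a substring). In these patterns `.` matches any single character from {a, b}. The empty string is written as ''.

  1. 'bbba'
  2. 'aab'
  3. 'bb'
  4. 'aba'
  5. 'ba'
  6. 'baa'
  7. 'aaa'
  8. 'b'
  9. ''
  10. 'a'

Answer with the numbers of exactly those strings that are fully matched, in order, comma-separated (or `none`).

5, 8, 9, 10

1 → no match
2 → no match
3 → no match
4 → no match
5 → match
6 → no match
7 → no match
8 → match
9 → match
10 → match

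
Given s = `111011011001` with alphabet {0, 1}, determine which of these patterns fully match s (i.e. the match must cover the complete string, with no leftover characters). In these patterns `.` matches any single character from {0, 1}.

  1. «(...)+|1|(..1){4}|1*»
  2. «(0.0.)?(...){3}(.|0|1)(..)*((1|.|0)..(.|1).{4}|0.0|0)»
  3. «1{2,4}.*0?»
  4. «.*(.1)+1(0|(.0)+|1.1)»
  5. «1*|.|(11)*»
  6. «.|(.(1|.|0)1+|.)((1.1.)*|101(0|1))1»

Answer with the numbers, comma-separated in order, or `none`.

1 → match
2 → no match
3 → match
4 → no match
5 → no match
6 → no match

1, 3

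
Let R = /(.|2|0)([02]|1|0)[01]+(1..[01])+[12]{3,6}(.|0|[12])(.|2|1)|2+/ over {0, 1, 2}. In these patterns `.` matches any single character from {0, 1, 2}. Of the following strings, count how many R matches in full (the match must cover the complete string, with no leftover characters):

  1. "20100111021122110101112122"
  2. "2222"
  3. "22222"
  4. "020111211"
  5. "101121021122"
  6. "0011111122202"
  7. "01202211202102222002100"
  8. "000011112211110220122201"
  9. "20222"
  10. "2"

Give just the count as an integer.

1 → match
2 → match
3 → match
4 → no match
5 → match
6 → match
7 → no match
8 → no match
9 → no match
10 → match
Total matched: 6

6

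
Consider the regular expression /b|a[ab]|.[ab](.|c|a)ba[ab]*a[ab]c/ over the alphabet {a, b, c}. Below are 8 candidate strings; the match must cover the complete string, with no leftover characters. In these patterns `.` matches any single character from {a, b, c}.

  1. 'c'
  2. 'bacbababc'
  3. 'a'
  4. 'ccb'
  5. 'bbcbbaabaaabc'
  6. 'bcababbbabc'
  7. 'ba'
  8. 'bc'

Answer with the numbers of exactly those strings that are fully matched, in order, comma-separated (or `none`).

1 → no match
2 → match
3 → no match
4 → no match
5 → no match
6 → no match
7 → no match
8 → no match

2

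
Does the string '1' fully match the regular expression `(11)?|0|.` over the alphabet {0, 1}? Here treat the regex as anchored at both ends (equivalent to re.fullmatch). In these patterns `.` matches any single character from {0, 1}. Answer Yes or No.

Yes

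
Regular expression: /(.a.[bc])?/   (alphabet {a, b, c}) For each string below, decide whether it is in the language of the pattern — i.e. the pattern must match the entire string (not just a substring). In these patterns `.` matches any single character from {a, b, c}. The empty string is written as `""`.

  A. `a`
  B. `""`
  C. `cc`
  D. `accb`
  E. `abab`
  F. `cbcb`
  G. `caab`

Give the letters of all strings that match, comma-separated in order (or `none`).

A → no match
B → match
C → no match
D → no match
E → no match
F → no match
G → match

B, G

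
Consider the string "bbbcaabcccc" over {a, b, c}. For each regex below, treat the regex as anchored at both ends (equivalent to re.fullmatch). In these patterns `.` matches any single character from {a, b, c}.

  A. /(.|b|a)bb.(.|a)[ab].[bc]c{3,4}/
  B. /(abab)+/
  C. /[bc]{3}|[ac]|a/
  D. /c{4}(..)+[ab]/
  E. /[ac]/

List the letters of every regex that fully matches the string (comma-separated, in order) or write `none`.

A

A → match
B → no match — must start with "abab"
C → no match
D → no match — must start with "c"
E → no match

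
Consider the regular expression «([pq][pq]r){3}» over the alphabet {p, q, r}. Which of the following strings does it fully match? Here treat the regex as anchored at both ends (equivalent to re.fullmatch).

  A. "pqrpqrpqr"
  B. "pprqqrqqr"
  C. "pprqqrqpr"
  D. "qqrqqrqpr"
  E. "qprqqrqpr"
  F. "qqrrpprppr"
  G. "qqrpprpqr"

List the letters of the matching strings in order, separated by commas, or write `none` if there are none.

A, B, C, D, E, G

A. "pqrpqrpqr" → match
B. "pprqqrqqr" → match
C. "pprqqrqpr" → match
D. "qqrqqrqpr" → match
E. "qprqqrqpr" → match
F. "qqrrpprppr" → no match
G. "qqrpprpqr" → match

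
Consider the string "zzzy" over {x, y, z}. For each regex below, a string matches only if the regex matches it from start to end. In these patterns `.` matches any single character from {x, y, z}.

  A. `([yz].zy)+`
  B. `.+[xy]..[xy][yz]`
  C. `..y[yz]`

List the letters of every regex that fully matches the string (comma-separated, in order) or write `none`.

A

A → match
B → no match
C → no match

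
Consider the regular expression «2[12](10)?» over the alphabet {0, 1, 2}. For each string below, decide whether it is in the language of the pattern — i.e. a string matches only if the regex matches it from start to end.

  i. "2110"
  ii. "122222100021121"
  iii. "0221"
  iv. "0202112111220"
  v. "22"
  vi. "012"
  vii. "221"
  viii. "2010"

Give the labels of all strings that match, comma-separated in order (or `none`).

i. "2110" → match
ii → no match — must start with "2"
iii. "0221" → no match — must start with "2"
iv → no match — must start with "2"
v. "22" → match
vi. "012" → no match — must start with "2"
vii. "221" → no match
viii. "2010" → no match

i, v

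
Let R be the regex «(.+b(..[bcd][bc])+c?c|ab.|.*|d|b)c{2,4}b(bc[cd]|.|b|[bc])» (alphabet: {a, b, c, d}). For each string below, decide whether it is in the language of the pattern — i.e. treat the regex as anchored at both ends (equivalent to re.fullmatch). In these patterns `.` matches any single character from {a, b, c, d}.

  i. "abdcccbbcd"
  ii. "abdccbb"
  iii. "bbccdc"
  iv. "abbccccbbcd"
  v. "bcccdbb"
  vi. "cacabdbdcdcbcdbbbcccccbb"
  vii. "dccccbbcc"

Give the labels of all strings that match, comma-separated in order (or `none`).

i, ii, iv, vi, vii

i → match
ii → match
iii → no match
iv → match
v → no match
vi → match
vii → match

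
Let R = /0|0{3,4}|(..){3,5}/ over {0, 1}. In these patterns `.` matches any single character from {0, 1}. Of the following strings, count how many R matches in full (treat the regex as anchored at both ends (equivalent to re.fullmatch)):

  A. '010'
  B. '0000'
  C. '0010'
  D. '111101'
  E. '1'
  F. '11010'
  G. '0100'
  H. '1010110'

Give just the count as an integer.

A → no match
B → match
C → no match
D → match
E → no match
F → no match
G → no match
H → no match
Total matched: 2

2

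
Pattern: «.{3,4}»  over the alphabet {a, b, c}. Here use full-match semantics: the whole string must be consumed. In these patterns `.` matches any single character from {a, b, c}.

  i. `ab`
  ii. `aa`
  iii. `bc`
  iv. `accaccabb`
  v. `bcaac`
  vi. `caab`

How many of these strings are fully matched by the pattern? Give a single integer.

i → no match
ii → no match
iii → no match
iv → no match
v → no match
vi → match
Total matched: 1

1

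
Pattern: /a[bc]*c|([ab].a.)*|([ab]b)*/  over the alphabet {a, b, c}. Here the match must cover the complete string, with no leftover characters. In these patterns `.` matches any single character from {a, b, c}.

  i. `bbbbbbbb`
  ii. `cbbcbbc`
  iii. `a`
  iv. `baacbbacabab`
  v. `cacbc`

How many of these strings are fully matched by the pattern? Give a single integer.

i. `bbbbbbbb` → match
ii. `cbbcbbc` → no match
iii. `a` → no match
iv. `baacbbacabab` → match
v. `cacbc` → no match
Total matched: 2

2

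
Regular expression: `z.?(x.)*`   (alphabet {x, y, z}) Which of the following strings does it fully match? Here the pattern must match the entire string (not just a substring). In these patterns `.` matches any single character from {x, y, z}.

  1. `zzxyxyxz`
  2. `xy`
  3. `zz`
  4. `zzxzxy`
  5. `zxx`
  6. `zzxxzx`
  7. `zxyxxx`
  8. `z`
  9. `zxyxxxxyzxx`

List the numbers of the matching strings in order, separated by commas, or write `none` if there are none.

1, 3, 4, 5, 8

1 → match
2 → no match — must start with `z`
3 → match
4 → match
5 → match
6 → no match
7 → no match
8 → match
9 → no match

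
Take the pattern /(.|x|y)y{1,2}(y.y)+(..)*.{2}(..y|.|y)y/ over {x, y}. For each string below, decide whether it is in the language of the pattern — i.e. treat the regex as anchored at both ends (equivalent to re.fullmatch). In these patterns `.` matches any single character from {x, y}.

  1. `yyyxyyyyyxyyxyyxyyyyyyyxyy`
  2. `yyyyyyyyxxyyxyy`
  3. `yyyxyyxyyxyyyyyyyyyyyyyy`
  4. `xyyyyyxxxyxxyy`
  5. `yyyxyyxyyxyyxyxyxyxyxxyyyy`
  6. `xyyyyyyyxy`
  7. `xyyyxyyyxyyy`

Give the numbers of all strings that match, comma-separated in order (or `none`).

1 → match
2 → match
3 → match
4 → match
5 → match
6 → match
7 → match

1, 2, 3, 4, 5, 6, 7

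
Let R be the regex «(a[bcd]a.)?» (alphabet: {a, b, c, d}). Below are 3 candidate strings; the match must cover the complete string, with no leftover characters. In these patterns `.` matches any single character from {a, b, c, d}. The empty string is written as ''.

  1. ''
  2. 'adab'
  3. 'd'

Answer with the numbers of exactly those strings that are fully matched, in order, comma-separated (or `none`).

1 → match
2 → match
3 → no match

1, 2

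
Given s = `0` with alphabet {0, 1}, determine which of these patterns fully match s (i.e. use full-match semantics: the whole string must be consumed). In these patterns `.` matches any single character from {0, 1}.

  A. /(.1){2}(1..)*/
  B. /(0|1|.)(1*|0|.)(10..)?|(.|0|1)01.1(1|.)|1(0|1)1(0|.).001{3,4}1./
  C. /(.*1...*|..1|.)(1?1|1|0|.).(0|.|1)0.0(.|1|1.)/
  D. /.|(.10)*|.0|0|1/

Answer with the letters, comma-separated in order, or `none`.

B, D

A → no match
B → match
C → no match
D → match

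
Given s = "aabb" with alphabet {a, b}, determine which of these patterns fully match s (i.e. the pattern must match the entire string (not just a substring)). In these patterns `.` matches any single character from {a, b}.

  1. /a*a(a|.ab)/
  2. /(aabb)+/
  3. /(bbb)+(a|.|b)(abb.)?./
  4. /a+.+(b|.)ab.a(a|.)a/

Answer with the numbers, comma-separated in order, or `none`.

2

1 → no match
2 → match
3 → no match — must start with "bbb"
4 → no match — must end with "a"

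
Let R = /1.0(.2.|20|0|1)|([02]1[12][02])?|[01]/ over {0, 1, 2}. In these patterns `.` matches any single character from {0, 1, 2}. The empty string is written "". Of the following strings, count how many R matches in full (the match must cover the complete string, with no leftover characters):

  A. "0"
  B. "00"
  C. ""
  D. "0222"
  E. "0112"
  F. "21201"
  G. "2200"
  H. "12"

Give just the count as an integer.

3

A → match
B → no match
C → match
D → no match
E → match
F → no match
G → no match
H → no match
Total matched: 3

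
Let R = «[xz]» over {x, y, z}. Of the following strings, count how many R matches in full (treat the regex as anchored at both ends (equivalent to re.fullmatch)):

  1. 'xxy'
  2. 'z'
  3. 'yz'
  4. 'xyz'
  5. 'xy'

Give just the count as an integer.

1. 'xxy' → no match
2. 'z' → match
3. 'yz' → no match
4. 'xyz' → no match
5. 'xy' → no match
Total matched: 1

1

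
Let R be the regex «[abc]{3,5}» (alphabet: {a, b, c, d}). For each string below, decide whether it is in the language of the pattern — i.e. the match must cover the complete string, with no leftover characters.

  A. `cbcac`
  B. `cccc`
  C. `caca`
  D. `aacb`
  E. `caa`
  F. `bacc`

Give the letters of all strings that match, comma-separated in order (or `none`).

A, B, C, D, E, F

A → match
B → match
C → match
D → match
E → match
F → match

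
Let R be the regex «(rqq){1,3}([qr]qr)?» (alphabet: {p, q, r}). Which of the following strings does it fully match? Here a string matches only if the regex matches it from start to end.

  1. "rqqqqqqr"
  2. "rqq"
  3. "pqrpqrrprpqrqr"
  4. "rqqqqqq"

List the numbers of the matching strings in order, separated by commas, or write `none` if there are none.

1 → no match
2 → match
3 → no match — must start with "rqq"
4 → no match

2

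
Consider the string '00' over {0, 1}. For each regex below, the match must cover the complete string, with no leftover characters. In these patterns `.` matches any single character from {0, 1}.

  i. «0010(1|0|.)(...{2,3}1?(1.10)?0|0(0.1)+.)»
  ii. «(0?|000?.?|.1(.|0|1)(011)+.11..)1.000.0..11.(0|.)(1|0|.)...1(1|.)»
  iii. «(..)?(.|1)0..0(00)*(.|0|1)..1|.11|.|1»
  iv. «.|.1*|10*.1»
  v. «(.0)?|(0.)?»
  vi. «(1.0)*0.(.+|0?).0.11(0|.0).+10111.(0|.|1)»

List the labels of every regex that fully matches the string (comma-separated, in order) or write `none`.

i → no match — must start with '0010'
ii → no match
iii → no match
iv → no match
v → match
vi → no match

v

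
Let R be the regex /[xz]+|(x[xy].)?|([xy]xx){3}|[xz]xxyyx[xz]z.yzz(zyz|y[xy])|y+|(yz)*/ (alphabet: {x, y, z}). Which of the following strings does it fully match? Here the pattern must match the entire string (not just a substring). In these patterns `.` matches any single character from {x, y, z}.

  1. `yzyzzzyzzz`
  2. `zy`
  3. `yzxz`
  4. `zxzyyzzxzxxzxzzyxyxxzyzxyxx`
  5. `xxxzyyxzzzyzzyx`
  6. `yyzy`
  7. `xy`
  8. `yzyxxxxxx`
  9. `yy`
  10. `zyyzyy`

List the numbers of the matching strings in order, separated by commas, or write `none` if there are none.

9

1. `yzyzzzyzzz` → no match
2. `zy` → no match
3. `yzxz` → no match
4 → no match
5 → no match
6. `yyzy` → no match
7. `xy` → no match
8. `yzyxxxxxx` → no match
9. `yy` → match
10. `zyyzyy` → no match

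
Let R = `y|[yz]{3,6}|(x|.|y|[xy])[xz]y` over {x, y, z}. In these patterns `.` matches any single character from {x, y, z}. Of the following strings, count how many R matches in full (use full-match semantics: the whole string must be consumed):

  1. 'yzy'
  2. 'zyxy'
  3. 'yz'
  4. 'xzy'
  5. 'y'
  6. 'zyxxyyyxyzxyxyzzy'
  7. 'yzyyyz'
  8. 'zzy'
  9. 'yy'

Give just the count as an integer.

5

1 → match
2 → no match
3 → no match
4 → match
5 → match
6 → no match
7 → match
8 → match
9 → no match
Total matched: 5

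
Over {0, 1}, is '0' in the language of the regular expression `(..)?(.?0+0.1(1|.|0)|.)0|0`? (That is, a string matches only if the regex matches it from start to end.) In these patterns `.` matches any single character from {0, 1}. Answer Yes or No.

Yes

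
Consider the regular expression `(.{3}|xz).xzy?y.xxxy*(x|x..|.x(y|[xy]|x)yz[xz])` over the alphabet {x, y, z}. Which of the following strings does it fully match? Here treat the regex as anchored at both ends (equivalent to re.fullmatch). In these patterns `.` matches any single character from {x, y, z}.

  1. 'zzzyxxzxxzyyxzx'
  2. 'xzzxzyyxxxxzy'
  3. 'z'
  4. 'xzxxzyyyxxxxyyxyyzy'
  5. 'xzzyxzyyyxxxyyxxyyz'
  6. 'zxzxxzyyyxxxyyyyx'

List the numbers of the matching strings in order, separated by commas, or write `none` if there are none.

2, 6

1 → no match
2 → match
3 → no match
4 → no match
5 → no match
6 → match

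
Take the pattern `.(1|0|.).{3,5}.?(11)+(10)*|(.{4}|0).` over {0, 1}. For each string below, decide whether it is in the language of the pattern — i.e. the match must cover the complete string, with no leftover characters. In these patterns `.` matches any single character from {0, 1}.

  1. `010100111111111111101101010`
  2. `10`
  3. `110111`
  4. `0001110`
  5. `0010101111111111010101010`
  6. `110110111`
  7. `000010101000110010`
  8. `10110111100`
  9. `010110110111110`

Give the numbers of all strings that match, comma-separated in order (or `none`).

1 → no match
2 → no match
3 → no match
4 → no match
5 → match
6 → match
7 → no match
8 → no match
9 → no match

5, 6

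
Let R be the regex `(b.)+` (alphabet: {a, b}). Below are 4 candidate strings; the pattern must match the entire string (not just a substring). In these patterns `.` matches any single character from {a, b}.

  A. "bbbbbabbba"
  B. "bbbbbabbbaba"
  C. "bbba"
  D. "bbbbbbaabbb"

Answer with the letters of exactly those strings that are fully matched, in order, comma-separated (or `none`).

A. "bbbbbabbba" → match
B. "bbbbbabbbaba" → match
C. "bbba" → match
D. "bbbbbbaabbb" → no match

A, B, C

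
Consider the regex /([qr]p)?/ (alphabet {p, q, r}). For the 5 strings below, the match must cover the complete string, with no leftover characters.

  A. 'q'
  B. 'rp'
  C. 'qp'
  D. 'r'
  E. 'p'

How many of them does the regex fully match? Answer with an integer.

2

A → no match
B → match
C → match
D → no match
E → no match
Total matched: 2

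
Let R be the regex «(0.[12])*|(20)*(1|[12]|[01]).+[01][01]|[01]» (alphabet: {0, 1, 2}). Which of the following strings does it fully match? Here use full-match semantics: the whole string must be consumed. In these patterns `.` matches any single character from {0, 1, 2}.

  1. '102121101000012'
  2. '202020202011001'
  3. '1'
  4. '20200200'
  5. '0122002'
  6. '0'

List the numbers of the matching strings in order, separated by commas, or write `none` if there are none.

1 → no match
2 → match
3 → match
4 → match
5 → no match
6 → match

2, 3, 4, 6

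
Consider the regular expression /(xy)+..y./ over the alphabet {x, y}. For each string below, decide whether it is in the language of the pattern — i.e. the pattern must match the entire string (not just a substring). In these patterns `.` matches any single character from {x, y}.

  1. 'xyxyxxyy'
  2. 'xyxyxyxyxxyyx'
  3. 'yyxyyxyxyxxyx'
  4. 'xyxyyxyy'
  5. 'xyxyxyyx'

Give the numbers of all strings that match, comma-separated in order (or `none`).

1 → match
2 → no match
3 → no match — must start with 'xy'
4 → match
5 → match

1, 4, 5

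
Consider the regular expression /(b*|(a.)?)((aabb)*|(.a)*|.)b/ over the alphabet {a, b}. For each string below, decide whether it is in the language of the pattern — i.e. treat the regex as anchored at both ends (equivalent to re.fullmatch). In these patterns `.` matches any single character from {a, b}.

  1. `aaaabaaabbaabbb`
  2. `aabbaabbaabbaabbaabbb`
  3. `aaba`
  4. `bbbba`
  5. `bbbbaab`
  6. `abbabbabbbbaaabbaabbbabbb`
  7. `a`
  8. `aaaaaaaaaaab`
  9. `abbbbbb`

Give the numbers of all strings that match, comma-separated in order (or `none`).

1 → no match
2 → match
3 → no match — must end with `b`
4 → no match — must end with `b`
5 → match
6 → no match
7 → no match — must end with `b`
8 → no match
9 → no match

2, 5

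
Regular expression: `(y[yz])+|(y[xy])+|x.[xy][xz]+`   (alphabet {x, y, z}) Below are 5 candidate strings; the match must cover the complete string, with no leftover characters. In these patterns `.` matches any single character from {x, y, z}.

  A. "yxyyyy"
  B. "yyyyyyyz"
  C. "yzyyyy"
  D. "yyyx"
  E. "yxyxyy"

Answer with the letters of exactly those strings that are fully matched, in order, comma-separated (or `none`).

A → match
B → match
C → match
D → match
E → match

A, B, C, D, E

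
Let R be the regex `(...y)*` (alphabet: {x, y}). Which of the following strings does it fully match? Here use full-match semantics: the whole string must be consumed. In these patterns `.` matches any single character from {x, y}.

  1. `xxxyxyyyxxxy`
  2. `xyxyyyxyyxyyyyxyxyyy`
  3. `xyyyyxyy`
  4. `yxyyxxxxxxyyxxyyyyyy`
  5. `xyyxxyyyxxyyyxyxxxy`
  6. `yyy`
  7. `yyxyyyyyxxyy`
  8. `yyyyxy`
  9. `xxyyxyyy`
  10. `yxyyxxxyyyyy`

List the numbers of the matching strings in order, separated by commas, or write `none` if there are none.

1 → match
2 → match
3 → match
4 → no match
5 → no match
6 → no match
7 → match
8 → no match
9 → match
10 → match

1, 2, 3, 7, 9, 10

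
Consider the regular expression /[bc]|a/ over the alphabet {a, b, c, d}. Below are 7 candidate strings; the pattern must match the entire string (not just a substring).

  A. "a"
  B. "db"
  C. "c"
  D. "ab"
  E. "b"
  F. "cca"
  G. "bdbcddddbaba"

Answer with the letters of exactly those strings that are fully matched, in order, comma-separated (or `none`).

A, C, E

A. "a" → match
B. "db" → no match
C. "c" → match
D. "ab" → no match
E. "b" → match
F. "cca" → no match
G. "bdbcddddbaba" → no match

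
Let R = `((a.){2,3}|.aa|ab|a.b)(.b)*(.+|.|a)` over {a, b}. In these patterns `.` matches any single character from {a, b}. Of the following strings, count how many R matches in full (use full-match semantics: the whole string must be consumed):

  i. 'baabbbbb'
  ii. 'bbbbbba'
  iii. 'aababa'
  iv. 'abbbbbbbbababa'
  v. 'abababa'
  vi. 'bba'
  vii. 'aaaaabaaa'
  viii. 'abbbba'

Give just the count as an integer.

6

i → match
ii → no match
iii → match
iv → match
v → match
vi → no match
vii → match
viii → match
Total matched: 6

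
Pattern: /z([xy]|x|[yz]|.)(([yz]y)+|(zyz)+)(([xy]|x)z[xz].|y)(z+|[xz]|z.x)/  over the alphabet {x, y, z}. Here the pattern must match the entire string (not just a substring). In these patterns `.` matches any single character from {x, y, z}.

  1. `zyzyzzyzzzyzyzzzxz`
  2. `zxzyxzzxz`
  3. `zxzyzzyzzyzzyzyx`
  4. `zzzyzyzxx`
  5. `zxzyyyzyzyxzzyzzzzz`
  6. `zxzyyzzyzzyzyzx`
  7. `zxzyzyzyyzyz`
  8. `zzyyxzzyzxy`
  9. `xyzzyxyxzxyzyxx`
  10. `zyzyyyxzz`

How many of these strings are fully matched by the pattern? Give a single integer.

4

1 → no match
2 → match
3 → match
4 → match
5 → match
6 → no match
7 → no match
8 → no match
9 → no match — must start with `z`
10 → no match
Total matched: 4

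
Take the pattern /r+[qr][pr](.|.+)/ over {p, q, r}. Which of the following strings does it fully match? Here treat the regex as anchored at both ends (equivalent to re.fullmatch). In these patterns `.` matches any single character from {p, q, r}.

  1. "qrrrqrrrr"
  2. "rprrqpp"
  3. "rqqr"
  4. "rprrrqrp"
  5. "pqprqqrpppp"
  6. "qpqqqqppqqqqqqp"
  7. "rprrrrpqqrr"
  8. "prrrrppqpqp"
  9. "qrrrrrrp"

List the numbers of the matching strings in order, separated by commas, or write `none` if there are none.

none

1 → no match — must start with "r"
2 → no match
3 → no match
4 → no match
5 → no match — must start with "r"
6 → no match — must start with "r"
7 → no match
8 → no match — must start with "r"
9 → no match — must start with "r"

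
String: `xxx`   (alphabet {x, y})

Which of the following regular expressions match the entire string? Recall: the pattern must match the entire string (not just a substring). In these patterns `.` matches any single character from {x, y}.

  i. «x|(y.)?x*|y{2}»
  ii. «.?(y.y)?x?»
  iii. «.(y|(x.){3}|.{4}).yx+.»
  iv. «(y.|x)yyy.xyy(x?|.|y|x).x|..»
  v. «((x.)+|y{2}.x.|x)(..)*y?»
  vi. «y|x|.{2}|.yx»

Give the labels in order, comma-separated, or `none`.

i, v

i → match
ii → no match
iii → no match
iv → no match
v → match
vi → no match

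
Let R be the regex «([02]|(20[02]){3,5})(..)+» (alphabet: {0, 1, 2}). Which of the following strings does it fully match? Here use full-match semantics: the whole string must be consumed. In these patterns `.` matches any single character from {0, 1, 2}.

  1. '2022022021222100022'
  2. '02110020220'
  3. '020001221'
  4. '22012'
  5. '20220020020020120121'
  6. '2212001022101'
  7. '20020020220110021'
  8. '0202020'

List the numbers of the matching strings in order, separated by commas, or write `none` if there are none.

1, 2, 3, 4, 5, 6, 7, 8

1 → match
2 → match
3 → match
4 → match
5 → match
6 → match
7 → match
8 → match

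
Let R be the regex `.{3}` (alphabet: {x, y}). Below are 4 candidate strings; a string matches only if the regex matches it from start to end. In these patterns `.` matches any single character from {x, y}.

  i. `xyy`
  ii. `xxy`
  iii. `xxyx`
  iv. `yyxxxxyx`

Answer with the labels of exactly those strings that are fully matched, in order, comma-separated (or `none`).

i → match
ii → match
iii → no match
iv → no match

i, ii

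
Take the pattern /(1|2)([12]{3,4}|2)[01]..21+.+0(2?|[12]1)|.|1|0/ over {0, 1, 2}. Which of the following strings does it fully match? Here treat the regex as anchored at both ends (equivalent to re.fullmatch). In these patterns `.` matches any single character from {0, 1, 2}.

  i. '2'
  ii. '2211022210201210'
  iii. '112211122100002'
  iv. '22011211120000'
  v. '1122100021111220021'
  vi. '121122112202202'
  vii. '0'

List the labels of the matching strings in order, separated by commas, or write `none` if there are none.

i, ii, iii, iv, v, vi, vii

i → match
ii → match
iii → match
iv → match
v → match
vi → match
vii → match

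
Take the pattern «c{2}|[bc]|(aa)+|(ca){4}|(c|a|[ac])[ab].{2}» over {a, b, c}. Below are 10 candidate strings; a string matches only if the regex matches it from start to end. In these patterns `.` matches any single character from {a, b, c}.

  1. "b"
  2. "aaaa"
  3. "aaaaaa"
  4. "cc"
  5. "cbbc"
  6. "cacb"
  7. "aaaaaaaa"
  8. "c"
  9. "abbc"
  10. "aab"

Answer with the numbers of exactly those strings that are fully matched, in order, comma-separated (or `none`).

1, 2, 3, 4, 5, 6, 7, 8, 9

1. "b" → match
2. "aaaa" → match
3. "aaaaaa" → match
4. "cc" → match
5. "cbbc" → match
6. "cacb" → match
7. "aaaaaaaa" → match
8. "c" → match
9. "abbc" → match
10. "aab" → no match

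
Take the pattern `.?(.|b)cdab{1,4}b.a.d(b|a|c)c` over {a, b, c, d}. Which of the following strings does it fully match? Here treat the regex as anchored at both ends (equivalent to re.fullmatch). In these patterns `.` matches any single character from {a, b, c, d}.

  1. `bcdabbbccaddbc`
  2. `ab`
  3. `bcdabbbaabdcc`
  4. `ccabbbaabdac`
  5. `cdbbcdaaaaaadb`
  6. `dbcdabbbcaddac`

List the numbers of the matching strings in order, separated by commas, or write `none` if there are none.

3, 6

1 → no match
2 → no match — must end with `c`
3 → match
4 → no match
5 → no match — must end with `c`
6 → match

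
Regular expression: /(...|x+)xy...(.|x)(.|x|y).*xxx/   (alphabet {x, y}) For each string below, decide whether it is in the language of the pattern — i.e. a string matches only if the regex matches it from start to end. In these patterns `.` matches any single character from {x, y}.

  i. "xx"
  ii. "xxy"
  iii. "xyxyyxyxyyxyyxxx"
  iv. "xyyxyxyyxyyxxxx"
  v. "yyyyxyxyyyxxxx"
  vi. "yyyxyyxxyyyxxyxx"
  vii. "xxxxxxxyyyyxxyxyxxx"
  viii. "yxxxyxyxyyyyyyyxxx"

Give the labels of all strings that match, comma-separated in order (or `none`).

i. "xx" → no match — must end with "xxx"
ii. "xxy" → no match — must end with "xxx"
iii → no match
iv → match
v → no match
vi → no match — must end with "xxx"
vii → match
viii → match

iv, vii, viii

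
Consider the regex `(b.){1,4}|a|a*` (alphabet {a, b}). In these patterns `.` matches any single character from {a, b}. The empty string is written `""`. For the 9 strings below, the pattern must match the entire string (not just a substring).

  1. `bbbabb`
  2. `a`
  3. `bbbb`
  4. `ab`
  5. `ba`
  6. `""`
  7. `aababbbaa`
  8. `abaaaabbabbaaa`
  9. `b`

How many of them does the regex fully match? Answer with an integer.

1 → match
2 → match
3 → match
4 → no match
5 → match
6 → match
7 → no match
8 → no match
9 → no match
Total matched: 5

5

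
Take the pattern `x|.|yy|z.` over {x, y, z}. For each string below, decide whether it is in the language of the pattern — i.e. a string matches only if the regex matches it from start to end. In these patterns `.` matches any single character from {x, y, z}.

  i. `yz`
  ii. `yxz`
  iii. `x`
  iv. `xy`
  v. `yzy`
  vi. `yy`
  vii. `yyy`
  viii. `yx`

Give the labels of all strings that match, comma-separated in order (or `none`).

iii, vi

i. `yz` → no match
ii. `yxz` → no match
iii. `x` → match
iv. `xy` → no match
v. `yzy` → no match
vi. `yy` → match
vii. `yyy` → no match
viii. `yx` → no match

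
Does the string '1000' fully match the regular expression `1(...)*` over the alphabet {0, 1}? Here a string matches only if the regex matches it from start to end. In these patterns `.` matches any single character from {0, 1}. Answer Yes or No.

Yes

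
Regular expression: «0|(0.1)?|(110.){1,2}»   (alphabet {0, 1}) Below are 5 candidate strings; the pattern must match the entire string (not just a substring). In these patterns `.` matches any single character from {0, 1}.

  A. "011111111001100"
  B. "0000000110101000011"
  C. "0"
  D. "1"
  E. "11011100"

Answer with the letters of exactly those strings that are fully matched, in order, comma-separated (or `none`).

C, E

A → no match
B → no match
C. "0" → match
D. "1" → no match
E. "11011100" → match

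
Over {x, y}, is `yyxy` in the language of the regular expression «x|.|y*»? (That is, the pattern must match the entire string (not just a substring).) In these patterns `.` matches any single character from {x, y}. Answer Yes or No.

No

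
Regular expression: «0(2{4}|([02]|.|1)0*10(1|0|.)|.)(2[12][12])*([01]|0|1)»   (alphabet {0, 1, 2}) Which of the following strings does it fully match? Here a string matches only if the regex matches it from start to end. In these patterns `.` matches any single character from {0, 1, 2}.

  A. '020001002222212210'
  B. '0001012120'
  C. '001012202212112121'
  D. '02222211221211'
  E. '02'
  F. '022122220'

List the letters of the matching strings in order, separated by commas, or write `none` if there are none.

A, B, F

A → match
B → match
C → no match
D → no match
E → no match
F → match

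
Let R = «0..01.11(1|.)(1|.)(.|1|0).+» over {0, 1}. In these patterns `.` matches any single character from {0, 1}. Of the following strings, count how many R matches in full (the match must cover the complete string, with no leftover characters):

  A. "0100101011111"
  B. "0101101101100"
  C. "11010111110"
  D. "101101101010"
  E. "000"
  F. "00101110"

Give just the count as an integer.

0

A → no match
B → no match
C. "11010111110" → no match — must start with "0"
D. "101101101010" → no match — must start with "0"
E. "000" → no match
F. "00101110" → no match
Total matched: 0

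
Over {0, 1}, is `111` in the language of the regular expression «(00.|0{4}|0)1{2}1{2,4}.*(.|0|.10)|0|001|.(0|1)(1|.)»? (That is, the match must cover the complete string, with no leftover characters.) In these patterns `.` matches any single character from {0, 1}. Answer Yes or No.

Yes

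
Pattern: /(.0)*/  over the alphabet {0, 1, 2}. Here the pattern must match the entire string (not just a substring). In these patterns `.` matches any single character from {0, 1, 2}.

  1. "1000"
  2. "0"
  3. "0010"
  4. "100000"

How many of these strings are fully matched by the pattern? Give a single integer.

1. "1000" → match
2. "0" → no match
3. "0010" → match
4. "100000" → match
Total matched: 3

3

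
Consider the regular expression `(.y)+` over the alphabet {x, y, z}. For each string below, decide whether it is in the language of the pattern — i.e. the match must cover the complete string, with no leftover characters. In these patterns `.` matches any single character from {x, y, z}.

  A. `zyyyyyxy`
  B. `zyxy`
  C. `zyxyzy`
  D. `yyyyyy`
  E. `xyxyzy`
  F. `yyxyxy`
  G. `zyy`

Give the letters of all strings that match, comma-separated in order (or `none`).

A, B, C, D, E, F

A → match
B → match
C → match
D → match
E → match
F → match
G → no match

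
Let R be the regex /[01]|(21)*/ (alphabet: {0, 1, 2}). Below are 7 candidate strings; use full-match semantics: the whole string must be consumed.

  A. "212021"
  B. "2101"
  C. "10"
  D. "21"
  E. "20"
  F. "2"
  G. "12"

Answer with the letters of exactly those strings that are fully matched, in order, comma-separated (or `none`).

D

A → no match
B → no match
C → no match
D → match
E → no match
F → no match
G → no match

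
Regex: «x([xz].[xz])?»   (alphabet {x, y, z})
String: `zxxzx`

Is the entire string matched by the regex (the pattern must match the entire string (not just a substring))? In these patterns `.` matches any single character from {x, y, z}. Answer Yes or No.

No

Every match must start with `x`, but `zxxzx` does not.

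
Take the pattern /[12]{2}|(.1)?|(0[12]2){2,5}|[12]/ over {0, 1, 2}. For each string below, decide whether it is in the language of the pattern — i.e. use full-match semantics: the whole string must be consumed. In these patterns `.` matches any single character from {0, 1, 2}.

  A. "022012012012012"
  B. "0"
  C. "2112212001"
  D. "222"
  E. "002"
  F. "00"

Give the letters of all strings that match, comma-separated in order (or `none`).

A

A → match
B → no match
C → no match
D → no match
E → no match
F → no match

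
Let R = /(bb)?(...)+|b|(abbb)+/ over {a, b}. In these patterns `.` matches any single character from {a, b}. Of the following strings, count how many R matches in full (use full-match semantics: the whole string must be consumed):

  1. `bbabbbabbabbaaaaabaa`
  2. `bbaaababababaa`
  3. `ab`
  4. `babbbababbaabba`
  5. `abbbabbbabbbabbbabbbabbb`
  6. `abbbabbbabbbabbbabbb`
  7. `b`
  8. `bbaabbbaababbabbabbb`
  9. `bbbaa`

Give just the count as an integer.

8

1 → match
2 → match
3 → no match
4 → match
5 → match
6 → match
7 → match
8 → match
9 → match
Total matched: 8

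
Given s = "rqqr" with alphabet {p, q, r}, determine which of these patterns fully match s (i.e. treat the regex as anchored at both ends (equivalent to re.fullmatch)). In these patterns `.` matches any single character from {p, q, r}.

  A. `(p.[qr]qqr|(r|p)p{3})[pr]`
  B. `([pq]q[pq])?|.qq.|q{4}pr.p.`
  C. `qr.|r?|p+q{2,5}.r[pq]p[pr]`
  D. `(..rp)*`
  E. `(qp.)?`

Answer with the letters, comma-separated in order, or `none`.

B

A → no match
B → match
C → no match
D → no match
E → no match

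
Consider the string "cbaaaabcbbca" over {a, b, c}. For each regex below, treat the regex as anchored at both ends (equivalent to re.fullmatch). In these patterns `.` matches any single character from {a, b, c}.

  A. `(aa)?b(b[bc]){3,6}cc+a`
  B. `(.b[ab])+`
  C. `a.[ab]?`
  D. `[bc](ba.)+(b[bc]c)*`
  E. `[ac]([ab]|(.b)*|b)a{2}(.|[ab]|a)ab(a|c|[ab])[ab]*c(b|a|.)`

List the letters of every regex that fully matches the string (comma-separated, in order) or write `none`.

E

A → no match
B → no match
C → no match — must start with "a"
D → no match
E → match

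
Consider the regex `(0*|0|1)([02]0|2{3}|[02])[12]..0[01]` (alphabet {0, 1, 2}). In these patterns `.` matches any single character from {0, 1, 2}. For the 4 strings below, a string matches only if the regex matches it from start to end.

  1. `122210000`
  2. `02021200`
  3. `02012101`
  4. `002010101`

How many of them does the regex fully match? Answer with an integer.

1. `122210000` → match
2. `02021200` → match
3. `02012101` → match
4. `002010101` → match
Total matched: 4

4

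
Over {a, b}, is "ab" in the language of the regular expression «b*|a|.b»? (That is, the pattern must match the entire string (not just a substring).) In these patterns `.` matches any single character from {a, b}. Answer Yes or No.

Yes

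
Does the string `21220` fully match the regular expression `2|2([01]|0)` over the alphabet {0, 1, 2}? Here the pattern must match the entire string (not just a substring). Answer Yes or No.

No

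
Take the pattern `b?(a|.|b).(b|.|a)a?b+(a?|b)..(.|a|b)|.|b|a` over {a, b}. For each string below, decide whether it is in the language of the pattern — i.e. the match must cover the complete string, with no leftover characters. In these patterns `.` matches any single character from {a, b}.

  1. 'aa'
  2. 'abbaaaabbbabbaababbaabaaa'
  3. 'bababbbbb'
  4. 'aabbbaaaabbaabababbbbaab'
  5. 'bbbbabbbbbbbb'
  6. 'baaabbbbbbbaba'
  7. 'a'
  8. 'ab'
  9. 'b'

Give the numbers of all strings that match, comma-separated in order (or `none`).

3, 5, 6, 7, 9

1 → no match
2 → no match
3 → match
4 → no match
5 → match
6 → match
7 → match
8 → no match
9 → match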